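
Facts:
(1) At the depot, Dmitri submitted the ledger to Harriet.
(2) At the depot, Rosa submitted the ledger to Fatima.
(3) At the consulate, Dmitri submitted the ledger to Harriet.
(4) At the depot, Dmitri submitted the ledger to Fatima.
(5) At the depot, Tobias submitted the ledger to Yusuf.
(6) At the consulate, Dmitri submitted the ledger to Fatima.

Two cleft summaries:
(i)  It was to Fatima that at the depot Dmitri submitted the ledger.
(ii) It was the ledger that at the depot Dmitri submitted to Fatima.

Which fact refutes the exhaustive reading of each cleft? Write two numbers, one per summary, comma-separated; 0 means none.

Summary (i) focuses "Fatima" (the recipient); background Dmitri as agent and the ledger as thing and at the depot as setting. Fact (1) matches that background with recipient = Harriet — refutes (i).
Summary (ii) focuses "the ledger" (the thing); background Dmitri as agent and Fatima as recipient and at the depot as setting. No fact matches that background with a different thing, so 0.

1, 0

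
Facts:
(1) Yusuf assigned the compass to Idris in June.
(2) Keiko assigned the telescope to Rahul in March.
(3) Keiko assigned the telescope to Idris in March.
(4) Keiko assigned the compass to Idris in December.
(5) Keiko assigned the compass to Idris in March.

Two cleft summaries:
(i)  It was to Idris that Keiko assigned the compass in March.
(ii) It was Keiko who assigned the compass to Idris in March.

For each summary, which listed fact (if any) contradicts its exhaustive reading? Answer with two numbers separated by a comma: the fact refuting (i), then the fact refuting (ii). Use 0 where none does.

(i): focus "Idris". No fact shares Keiko as agent and the compass as thing and in March as setting with a different recipient. 0.
(ii): focus "Keiko". No fact shares the compass as thing and Idris as recipient and in March as setting with a different agent. 0.

0, 0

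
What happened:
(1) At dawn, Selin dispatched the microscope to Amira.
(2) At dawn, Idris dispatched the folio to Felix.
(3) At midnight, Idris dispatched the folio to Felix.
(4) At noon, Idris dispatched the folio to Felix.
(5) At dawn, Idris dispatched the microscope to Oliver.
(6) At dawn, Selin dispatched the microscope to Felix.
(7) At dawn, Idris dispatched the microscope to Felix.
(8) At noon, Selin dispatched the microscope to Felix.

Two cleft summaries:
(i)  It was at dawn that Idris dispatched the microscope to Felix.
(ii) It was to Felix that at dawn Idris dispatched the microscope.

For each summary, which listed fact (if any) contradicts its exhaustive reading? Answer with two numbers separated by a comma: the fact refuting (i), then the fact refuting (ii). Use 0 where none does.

Summary (i) focuses "at dawn" (the setting); background Idris as agent and the microscope as thing and Felix as recipient. No fact matches that background with a different setting, so 0.
Summary (ii) focuses "Felix" (the recipient); background Idris as agent and the microscope as thing and at dawn as setting. Fact (5) matches that background with recipient = Oliver — refutes (ii).

0, 5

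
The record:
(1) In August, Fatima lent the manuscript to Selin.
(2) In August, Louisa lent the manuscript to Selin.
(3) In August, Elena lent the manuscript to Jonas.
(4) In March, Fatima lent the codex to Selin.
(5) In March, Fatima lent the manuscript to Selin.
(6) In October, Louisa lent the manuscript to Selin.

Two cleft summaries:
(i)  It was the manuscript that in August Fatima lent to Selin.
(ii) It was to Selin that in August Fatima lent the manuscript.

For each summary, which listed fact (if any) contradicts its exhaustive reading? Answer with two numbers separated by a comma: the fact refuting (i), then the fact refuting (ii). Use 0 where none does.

0, 0

(i): focus "the manuscript". No fact shares agent = Fatima, recipient = Selin, setting = in August with a different thing. 0.
(ii): focus "Selin". No fact shares agent = Fatima, thing = the manuscript, setting = in August with a different recipient. 0.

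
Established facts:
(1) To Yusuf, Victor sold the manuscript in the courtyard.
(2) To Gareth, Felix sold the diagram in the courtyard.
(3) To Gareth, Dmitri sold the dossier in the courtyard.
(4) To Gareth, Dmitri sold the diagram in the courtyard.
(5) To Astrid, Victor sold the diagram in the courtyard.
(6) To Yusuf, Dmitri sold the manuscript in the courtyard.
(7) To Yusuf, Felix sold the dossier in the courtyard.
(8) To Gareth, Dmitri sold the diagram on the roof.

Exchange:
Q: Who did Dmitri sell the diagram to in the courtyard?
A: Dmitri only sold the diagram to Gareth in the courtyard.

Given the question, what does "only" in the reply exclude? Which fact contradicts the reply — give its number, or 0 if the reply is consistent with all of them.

0

The question "Who did ... to ...?" targets the recipient, so in the reply the focus falls on "Gareth".
"Only" then excludes alternative recipients while the background — agent = Dmitri, thing = the diagram, setting = in the courtyard — is held fixed.
No fact keeps agent = Dmitri, thing = the diagram, setting = in the courtyard while changing the recipient; every other fact differs on something backgrounded. The reply stands.
(Fact (8) would refute a reading with focus on the setting — but that is not what the question asks.)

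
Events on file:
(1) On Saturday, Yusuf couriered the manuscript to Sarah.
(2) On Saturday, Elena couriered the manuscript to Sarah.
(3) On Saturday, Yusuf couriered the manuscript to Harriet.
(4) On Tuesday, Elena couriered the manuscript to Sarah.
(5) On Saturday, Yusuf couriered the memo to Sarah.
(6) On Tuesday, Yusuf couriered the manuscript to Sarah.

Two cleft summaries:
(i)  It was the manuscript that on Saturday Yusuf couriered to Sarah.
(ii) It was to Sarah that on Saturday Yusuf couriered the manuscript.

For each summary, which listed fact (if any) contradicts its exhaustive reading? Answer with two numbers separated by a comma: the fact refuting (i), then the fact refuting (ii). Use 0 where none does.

Summary (i) focuses "the manuscript" (the thing); background Yusuf as agent and Sarah as recipient and on Saturday as setting. Fact (5) matches that background with thing = the memo — refutes (i).
Summary (ii) focuses "Sarah" (the recipient); background Yusuf as agent and the manuscript as thing and on Saturday as setting. Fact (3) matches that background with recipient = Harriet — refutes (ii).

5, 3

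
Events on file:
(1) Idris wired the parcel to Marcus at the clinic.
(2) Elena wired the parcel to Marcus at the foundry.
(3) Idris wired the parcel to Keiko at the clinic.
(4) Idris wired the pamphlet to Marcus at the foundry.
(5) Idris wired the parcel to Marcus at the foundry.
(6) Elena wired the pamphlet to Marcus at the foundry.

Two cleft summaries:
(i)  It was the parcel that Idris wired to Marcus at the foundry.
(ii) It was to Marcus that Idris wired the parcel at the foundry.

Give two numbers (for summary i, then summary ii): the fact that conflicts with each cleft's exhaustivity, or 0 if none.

4, 0

(i): focus "the parcel". Looking for Idris as agent and Marcus as recipient and at the foundry as setting with some other thing — fact (4) has the pamphlet there. Refuted.
(ii): focus "Marcus". No fact shares Idris as agent and the parcel as thing and at the foundry as setting with a different recipient. 0.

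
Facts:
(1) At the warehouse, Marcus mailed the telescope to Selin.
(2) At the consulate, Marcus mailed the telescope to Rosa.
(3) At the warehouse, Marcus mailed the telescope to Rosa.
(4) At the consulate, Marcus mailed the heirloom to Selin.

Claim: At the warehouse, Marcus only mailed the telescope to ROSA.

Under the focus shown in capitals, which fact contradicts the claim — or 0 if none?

1

The capitals mark "Rosa" as focus. So "only" rules out other recipients, with the rest (Marcus as agent and the telescope as thing and at the warehouse as setting) as background.
Fact (1) shares the background but differs in recipient (Selin) — a counterexample.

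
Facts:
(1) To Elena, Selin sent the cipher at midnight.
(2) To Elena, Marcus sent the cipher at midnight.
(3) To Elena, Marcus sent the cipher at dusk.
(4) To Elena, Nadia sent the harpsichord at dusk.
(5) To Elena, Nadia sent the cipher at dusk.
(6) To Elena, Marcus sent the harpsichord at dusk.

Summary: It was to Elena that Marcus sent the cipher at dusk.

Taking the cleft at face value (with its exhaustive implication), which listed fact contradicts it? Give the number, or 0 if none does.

0

Focus of the cleft: "Elena" (the recipient). Presupposed background: same agent, thing, setting (Marcus / the cipher / at dusk).
The exhaustive reading says no other recipient fits that background.
No listed fact matches the background with a different recipient. Exhaustivity holds.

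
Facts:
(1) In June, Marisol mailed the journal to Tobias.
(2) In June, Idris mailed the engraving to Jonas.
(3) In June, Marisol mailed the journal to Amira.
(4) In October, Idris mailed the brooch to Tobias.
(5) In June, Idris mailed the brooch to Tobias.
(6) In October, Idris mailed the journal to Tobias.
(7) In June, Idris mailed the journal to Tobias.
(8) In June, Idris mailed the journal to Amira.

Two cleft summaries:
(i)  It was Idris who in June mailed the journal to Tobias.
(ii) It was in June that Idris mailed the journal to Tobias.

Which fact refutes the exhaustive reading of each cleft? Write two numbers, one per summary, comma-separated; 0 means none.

1, 6

(i): focus "Idris". Looking for same thing, recipient, setting (the journal / Tobias / in June) with some other agent — fact (1) has Marisol there. Refuted.
(ii): focus "in June". Looking for same agent, thing, recipient (Idris / the journal / Tobias) with some other setting — fact (6) has in October there. Refuted.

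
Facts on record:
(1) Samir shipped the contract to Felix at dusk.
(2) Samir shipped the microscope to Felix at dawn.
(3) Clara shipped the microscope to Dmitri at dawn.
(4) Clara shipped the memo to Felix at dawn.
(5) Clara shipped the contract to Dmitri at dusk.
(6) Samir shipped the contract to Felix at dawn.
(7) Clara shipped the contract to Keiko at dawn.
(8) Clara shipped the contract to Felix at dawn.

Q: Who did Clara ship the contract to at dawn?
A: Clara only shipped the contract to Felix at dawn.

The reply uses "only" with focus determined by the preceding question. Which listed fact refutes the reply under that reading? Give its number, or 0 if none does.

Answering "Who did ... to ...?" puts focus on the recipient — here, "Felix".
"Only" then excludes alternative recipients while the background — agent = Clara, thing = the contract, setting = at dawn — is held fixed.
Fact (7) shares the background with a different recipient (Keiko) — counterexample.
(Fact (4) would refute a reading with focus on the thing — but that is not what the question asks.)

7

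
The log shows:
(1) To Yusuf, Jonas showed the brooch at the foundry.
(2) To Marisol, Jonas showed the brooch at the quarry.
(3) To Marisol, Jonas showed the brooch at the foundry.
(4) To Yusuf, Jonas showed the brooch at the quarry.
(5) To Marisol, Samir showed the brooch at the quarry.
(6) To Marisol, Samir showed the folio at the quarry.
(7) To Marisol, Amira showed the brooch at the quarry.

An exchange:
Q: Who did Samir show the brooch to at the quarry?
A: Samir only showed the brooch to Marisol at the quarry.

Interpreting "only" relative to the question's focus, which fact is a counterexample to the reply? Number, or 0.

0

Answering "Who did ... to ...?" puts focus on the recipient — here, "Marisol".
So "only" ranges over recipients; the rest (agent = Samir, thing = the brooch, setting = at the quarry) is presupposed.
No fact keeps agent = Samir, thing = the brooch, setting = at the quarry while changing the recipient; every other fact differs on something backgrounded. The reply stands.
(Fact (6) would refute a reading with focus on the thing — but that is not what the question asks.)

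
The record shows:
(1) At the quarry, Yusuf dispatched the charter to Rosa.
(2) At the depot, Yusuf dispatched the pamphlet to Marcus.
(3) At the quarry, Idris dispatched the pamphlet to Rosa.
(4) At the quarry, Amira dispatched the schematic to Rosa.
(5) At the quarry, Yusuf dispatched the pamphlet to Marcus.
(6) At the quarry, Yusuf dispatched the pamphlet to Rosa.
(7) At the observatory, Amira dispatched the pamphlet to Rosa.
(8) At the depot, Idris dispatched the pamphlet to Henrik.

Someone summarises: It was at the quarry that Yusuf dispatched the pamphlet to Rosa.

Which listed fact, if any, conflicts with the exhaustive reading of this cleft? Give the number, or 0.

0

The cleft puts "at the quarry" in focus and presupposes the open proposition with same agent, thing, recipient (Yusuf / the pamphlet / Rosa).
Exhaustivity: at the quarry is the only setting satisfying that background.
No listed fact matches the background with a different setting. Exhaustivity holds.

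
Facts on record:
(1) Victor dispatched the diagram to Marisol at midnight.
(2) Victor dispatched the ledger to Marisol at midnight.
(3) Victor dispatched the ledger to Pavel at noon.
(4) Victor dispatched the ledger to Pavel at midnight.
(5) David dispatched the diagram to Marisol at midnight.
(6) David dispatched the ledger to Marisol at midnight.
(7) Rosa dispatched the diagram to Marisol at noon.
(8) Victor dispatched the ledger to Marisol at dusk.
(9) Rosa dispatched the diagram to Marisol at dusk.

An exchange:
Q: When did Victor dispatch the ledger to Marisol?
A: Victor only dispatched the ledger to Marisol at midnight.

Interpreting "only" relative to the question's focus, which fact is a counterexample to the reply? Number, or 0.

8

The question "When did ...?" targets the setting, so in the reply the focus falls on "at midnight".
"Only" then excludes alternative settings while the background — agent = Victor, thing = the ledger, recipient = Marisol — is held fixed.
Fact (8) shares the background with a different setting (at dusk) — counterexample.
(Fact (1) would refute a reading with focus on the thing — but that is not what the question asks.)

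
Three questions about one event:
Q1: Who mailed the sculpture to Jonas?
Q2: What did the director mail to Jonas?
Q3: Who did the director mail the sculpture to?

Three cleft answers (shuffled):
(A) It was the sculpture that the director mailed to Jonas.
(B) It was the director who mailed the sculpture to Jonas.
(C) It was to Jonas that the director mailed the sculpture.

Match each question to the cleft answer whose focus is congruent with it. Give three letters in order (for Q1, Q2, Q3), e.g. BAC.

BAC

Q1 asks about the subject (agent); cleft (B) focuses "the director", which is the subject (agent) — so Q1 → B.
Q2 asks about the direct object; cleft (A) focuses "the sculpture", which is the direct object — so Q2 → A.
Q3 asks about the recipient; cleft (C) focuses "to Jonas", which is the recipient — so Q3 → C.
Mapping: Q1→B, Q2→A, Q3→C.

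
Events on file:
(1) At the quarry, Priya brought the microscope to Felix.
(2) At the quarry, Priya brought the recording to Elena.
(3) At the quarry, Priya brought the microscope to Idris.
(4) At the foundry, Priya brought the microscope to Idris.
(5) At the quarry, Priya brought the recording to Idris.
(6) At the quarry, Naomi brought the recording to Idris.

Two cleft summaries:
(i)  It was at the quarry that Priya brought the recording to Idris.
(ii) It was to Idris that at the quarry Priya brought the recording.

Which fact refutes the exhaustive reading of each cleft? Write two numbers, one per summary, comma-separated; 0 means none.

Summary (i) focuses "at the quarry" (the setting); background same agent, thing, recipient (Priya / the recording / Idris). No fact matches that background with a different setting, so 0.
Summary (ii) focuses "Idris" (the recipient); background same agent, thing, setting (Priya / the recording / at the quarry). Fact (2) matches that background with recipient = Elena — refutes (ii).

0, 2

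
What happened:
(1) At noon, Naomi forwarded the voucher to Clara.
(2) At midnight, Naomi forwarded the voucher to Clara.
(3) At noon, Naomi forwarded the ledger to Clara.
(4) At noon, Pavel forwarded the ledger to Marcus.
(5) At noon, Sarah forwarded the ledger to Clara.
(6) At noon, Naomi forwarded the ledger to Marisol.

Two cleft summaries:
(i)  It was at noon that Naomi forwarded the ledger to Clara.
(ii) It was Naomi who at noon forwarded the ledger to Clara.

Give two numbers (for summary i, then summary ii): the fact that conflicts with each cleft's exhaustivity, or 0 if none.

0, 5

(i): focus "at noon". No fact shares same agent, thing, recipient (Naomi / the ledger / Clara) with a different setting. 0.
(ii): focus "Naomi". Looking for same thing, recipient, setting (the ledger / Clara / at noon) with some other agent — fact (5) has Sarah there. Refuted.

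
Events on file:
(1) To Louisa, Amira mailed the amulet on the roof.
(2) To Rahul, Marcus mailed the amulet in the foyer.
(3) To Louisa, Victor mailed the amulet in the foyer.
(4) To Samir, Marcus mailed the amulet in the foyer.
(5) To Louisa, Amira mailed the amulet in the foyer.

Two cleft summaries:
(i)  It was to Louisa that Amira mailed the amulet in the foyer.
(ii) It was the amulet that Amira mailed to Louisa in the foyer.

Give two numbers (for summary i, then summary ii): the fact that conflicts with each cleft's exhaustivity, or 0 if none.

(i): focus "Louisa". No fact shares agent = Amira, thing = the amulet, setting = in the foyer with a different recipient. 0.
(ii): focus "the amulet". No fact shares agent = Amira, recipient = Louisa, setting = in the foyer with a different thing. 0.

0, 0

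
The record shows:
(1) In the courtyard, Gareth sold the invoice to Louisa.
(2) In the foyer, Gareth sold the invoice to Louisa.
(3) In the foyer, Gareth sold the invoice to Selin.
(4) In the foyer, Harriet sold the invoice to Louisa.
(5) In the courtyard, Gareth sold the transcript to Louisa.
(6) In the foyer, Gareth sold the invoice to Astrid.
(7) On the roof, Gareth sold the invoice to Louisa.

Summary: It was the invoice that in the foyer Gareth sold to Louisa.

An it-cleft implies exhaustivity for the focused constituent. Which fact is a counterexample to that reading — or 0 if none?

0

The cleft puts "the invoice" in focus and presupposes the open proposition with agent = Gareth, recipient = Louisa, setting = in the foyer.
The exhaustive reading says no other thing fits that background.
Every other fact differs from the presupposition on some backgrounded slot, so none challenges the exhaustivity.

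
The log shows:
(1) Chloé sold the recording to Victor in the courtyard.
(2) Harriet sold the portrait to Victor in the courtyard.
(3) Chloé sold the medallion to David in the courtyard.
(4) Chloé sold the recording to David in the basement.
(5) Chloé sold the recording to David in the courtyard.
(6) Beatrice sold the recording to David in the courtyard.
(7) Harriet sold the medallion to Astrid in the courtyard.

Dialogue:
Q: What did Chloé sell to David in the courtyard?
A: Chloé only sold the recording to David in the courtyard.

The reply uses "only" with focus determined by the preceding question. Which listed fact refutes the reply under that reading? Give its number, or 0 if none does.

Answering "What did ...?" puts focus on the thing — here, "the recording".
So "only" ranges over things; the rest (same agent, recipient, setting (Chloé / David / in the courtyard)) is presupposed.
Fact (3) shares the background with a different thing (the medallion) — counterexample.
(Fact (1) would refute a reading with focus on the recipient — but that is not what the question asks.)

3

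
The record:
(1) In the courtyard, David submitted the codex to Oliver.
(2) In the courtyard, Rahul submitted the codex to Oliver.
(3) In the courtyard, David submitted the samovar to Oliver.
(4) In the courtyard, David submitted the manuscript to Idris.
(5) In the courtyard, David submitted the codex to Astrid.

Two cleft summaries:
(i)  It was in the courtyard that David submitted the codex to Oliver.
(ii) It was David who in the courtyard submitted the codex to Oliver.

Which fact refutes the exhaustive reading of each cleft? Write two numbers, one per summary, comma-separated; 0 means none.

Summary (i) focuses "in the courtyard" (the setting); background same agent, thing, recipient (David / the codex / Oliver). No fact matches that background with a different setting, so 0.
Summary (ii) focuses "David" (the agent); background same thing, recipient, setting (the codex / Oliver / in the courtyard). Fact (2) matches that background with agent = Rahul — refutes (ii).

0, 2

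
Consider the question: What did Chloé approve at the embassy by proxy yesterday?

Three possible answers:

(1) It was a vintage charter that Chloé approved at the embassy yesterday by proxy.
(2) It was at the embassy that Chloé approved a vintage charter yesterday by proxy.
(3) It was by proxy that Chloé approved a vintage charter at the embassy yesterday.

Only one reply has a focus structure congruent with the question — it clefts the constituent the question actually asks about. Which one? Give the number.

1

The question word "what" targets the direct object.
Option (1) clefts "a vintage charter" — that matches what the question asks about.
Option (2) clefts "at the embassy" — the location, not what was asked.
Option (3) clefts "by proxy" — the manner, not what was asked.
So the congruent reply is (1).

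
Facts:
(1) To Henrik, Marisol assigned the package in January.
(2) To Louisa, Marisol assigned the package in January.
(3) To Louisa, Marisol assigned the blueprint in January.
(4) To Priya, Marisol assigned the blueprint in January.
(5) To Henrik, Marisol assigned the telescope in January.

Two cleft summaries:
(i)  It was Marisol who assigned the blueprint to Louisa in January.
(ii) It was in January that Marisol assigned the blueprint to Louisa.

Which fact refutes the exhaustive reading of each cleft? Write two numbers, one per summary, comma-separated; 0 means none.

(i): focus "Marisol". No fact shares same thing, recipient, setting (the blueprint / Louisa / in January) with a different agent. 0.
(ii): focus "in January". No fact shares same agent, thing, recipient (Marisol / the blueprint / Louisa) with a different setting. 0.

0, 0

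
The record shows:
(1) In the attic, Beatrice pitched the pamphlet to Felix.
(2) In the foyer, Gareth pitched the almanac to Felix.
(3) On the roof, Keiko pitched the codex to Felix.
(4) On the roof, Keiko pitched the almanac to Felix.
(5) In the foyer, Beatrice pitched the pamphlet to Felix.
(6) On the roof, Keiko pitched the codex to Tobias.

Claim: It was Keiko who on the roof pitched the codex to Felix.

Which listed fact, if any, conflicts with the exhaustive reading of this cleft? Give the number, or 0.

The cleft puts "Keiko" in focus and presupposes the open proposition with the codex as thing and Felix as recipient and on the roof as setting.
Exhaustivity: Keiko is the only agent satisfying that background.
No listed fact matches the background with a different agent. Exhaustivity holds.

0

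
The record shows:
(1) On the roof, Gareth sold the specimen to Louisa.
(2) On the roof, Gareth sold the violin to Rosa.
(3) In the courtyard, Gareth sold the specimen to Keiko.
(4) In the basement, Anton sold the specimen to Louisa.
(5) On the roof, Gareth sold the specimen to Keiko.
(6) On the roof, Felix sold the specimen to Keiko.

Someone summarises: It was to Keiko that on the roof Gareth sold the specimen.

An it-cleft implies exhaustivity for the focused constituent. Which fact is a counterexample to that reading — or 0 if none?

1

Focus of the cleft: "Keiko" (the recipient). Presupposed background: same agent, thing, setting (Gareth / the specimen / on the roof).
Exhaustivity: Keiko is the only recipient satisfying that background.
But fact (1) also has same agent, thing, setting (Gareth / the specimen / on the roof), with recipient = Louisa — so the exhaustive reading fails.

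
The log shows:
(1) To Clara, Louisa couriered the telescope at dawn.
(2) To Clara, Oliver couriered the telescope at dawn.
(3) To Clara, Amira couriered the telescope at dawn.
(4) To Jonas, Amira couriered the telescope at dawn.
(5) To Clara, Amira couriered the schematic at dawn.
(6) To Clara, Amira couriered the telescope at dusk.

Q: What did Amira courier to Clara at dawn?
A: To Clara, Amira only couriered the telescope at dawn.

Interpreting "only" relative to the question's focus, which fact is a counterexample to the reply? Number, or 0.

5

The question "What did ...?" targets the thing, so in the reply the focus falls on "the telescope".
So "only" ranges over things; the rest (Amira as agent and Clara as recipient and at dawn as setting) is presupposed.
Fact (5) keeps Amira as agent and Clara as recipient and at dawn as setting but has thing = the schematic; that refutes the reply.
(Fact (4) would refute a reading with focus on the recipient — but that is not what the question asks.)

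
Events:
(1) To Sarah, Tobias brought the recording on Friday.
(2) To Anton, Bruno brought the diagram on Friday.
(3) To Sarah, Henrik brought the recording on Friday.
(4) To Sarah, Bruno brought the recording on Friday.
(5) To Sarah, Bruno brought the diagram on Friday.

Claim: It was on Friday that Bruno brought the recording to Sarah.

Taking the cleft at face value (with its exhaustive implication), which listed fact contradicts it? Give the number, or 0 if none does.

Focus of the cleft: "on Friday" (the setting). Presupposed background: Bruno as agent and the recording as thing and Sarah as recipient.
The exhaustive reading says no other setting fits that background.
No listed fact matches the background with a different setting. Exhaustivity holds.

0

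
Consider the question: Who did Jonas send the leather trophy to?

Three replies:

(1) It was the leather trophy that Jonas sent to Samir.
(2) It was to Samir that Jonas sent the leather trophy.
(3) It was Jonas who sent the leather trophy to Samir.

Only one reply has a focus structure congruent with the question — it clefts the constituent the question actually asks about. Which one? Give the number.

The question word "who" targets the recipient.
Option (1) clefts "the leather trophy" — the direct object, not what was asked.
Option (2) clefts "to Samir" — that matches what the question asks about.
Option (3) clefts "Jonas" — the subject (agent), not what was asked.
So the congruent reply is (2).

2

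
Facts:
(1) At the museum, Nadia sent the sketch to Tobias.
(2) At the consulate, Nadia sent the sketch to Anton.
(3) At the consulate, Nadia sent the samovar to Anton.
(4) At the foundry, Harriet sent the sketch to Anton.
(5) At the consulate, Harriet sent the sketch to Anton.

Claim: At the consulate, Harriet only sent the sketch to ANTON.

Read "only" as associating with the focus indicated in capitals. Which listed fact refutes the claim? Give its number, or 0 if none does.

The capitals mark "Anton" as focus. So "only" rules out other recipients, with the rest (same agent, thing, setting (Harriet / the sketch / at the consulate)) as background.
Every other fact changes something in the background, not just the recipient. Nothing refutes the claim.

0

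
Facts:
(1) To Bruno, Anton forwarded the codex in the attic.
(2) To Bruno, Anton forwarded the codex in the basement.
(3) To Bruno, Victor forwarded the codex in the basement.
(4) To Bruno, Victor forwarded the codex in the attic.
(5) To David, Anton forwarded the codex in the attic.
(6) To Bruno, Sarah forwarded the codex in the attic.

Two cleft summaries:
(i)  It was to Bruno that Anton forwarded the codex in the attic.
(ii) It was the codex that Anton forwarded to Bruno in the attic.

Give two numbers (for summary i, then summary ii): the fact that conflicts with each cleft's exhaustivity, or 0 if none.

5, 0

Summary (i) focuses "Bruno" (the recipient); background agent = Anton, thing = the codex, setting = in the attic. Fact (5) matches that background with recipient = David — refutes (i).
Summary (ii) focuses "the codex" (the thing); background agent = Anton, recipient = Bruno, setting = in the attic. No fact matches that background with a different thing, so 0.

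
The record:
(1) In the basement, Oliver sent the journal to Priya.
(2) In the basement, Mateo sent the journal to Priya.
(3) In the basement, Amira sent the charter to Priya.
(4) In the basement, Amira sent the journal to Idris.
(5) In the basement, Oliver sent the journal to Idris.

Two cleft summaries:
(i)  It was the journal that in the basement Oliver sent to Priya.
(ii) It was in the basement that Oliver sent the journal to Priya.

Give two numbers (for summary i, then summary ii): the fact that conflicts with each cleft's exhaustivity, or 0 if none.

0, 0

(i): focus "the journal". No fact shares agent = Oliver, recipient = Priya, setting = in the basement with a different thing. 0.
(ii): focus "in the basement". No fact shares agent = Oliver, thing = the journal, recipient = Priya with a different setting. 0.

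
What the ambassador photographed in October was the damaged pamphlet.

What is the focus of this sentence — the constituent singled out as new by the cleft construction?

the damaged pamphlet

In a pseudo-cleft "What ... was X", the post-copular constituent X is the focus.
Here the focus is "the damaged pamphlet". The backgrounded (presupposed) material includes "the ambassador" and "in October".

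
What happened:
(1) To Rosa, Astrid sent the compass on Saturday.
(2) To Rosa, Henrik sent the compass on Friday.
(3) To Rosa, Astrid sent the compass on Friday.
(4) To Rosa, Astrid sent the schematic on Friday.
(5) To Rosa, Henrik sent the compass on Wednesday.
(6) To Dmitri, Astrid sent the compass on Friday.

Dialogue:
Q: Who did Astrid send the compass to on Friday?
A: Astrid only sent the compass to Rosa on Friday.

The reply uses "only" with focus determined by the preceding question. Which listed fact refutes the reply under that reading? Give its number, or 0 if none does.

Answering "Who did ... to ...?" puts focus on the recipient — here, "Rosa".
So "only" ranges over recipients; the rest (same agent, thing, setting (Astrid / the compass / on Friday)) is presupposed.
Fact (6) shares the background with a different recipient (Dmitri) — counterexample.
(Fact (4) would refute a reading with focus on the thing — but that is not what the question asks.)

6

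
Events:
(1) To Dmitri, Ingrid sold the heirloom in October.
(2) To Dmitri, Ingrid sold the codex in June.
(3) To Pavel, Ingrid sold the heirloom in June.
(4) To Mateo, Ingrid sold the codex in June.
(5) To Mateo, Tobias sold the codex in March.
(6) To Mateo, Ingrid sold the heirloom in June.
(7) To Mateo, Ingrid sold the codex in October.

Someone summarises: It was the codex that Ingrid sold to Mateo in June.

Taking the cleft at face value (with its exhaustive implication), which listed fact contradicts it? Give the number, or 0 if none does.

The cleft puts "the codex" in focus and presupposes the open proposition with agent = Ingrid, recipient = Mateo, setting = in June.
Exhaustivity: the codex is the only thing satisfying that background.
Fact (6) shares the background but with thing = the heirloom; exhaustivity is violated.

6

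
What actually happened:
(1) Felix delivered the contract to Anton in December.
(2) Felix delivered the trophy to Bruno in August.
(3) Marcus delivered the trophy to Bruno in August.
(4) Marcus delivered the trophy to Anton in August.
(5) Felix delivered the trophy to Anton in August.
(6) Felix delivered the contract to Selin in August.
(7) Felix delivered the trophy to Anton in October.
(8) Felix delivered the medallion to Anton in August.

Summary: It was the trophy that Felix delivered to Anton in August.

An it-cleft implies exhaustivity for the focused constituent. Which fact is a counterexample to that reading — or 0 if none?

The cleft puts "the trophy" in focus and presupposes the open proposition with Felix as agent and Anton as recipient and in August as setting.
The exhaustive reading says no other thing fits that background.
But fact (8) also has Felix as agent and Anton as recipient and in August as setting, with thing = the medallion — so the exhaustive reading fails.

8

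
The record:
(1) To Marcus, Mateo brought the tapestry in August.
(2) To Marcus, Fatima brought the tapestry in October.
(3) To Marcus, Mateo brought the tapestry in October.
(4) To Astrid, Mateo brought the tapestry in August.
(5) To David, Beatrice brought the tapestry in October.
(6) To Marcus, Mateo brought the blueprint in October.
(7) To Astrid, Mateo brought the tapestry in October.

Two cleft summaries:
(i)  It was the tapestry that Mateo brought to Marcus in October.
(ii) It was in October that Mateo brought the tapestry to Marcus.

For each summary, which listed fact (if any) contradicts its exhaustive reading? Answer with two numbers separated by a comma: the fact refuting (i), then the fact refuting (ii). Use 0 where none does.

6, 1

(i): focus "the tapestry". Looking for same agent, recipient, setting (Mateo / Marcus / in October) with some other thing — fact (6) has the blueprint there. Refuted.
(ii): focus "in October". Looking for same agent, thing, recipient (Mateo / the tapestry / Marcus) with some other setting — fact (1) has in August there. Refuted.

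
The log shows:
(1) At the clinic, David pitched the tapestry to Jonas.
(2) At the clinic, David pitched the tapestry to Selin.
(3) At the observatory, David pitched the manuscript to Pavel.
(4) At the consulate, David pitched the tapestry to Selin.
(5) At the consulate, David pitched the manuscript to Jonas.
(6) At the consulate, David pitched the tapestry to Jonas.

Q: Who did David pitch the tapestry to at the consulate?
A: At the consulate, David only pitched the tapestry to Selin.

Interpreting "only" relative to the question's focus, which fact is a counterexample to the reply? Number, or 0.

Answering "Who did ... to ...?" puts focus on the recipient — here, "Selin".
So "only" ranges over recipients; the rest (same agent, thing, setting (David / the tapestry / at the consulate)) is presupposed.
Fact (6) keeps same agent, thing, setting (David / the tapestry / at the consulate) but has recipient = Jonas; that refutes the reply.
(Fact (2) would refute a reading with focus on the setting — but that is not what the question asks.)

6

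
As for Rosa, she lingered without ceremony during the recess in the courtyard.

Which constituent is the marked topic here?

The construction explicitly marks "Rosa" as what the sentence is about — the topic.
The remainder of the clause is the comment (what is said about the topic).

Rosa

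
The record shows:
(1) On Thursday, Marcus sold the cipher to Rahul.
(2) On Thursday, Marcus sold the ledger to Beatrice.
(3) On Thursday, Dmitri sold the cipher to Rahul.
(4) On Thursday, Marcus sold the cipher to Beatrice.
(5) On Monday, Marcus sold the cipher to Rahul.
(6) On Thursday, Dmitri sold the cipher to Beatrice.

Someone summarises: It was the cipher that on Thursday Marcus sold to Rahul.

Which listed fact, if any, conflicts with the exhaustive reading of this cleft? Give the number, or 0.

0

The cleft puts "the cipher" in focus and presupposes the open proposition with agent = Marcus, recipient = Rahul, setting = on Thursday.
The exhaustive reading says no other thing fits that background.
No listed fact matches the background with a different thing. Exhaustivity holds.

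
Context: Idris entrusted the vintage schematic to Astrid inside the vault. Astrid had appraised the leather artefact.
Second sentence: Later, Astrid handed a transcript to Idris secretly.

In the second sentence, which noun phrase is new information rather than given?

a transcript

"Astrid" and "Idris" in the second sentence are given — already mentioned in the context.
"a transcript" has no antecedent in the context; it is discourse-new (the indefinite article also signals a new referent).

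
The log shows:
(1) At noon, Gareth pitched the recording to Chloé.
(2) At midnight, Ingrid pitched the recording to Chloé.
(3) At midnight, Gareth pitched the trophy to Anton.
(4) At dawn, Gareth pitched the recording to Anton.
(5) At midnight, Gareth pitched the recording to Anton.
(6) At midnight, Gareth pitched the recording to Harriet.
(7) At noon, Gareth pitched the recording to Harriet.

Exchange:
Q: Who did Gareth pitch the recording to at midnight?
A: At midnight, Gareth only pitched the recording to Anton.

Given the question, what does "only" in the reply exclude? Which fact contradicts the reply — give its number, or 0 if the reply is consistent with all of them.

6

Answering "Who did ... to ...?" puts focus on the recipient — here, "Anton".
"Only" then excludes alternative recipients while the background — Gareth as agent and the recording as thing and at midnight as setting — is held fixed.
Fact (6) keeps Gareth as agent and the recording as thing and at midnight as setting but has recipient = Harriet; that refutes the reply.
(Fact (4) would refute a reading with focus on the setting — but that is not what the question asks.)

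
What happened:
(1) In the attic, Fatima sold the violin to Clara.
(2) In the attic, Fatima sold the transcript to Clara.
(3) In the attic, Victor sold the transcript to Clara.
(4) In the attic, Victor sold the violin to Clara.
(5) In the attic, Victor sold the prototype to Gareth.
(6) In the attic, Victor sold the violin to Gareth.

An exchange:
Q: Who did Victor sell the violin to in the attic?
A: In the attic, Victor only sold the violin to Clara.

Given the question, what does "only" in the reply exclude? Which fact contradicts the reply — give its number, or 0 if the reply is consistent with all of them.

6

Answering "Who did ... to ...?" puts focus on the recipient — here, "Clara".
So "only" ranges over recipients; the rest (same agent, thing, setting (Victor / the violin / in the attic)) is presupposed.
Fact (6) keeps same agent, thing, setting (Victor / the violin / in the attic) but has recipient = Gareth; that refutes the reply.
(Fact (3) would refute a reading with focus on the thing — but that is not what the question asks.)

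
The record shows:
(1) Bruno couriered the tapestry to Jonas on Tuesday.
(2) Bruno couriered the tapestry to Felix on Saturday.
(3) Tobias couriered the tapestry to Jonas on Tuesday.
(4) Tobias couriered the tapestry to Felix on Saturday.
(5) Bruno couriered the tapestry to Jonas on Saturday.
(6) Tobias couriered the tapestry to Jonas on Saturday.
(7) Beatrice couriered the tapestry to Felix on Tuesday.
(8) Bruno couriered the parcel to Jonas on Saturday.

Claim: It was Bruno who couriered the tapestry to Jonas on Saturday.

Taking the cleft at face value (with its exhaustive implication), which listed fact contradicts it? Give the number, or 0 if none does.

The cleft puts "Bruno" in focus and presupposes the open proposition with thing = the tapestry, recipient = Jonas, setting = on Saturday.
The exhaustive reading says no other agent fits that background.
But fact (6) also has thing = the tapestry, recipient = Jonas, setting = on Saturday, with agent = Tobias — so the exhaustive reading fails.

6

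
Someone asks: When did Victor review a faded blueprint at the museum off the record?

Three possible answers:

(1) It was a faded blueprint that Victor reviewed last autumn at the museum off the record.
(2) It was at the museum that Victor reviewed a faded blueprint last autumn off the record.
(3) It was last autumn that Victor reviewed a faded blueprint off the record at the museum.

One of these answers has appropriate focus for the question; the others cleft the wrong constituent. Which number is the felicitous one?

3

The question word "when" targets the time.
Option (1) clefts "a faded blueprint" — the direct object, not what was asked.
Option (2) clefts "at the museum" — the location, not what was asked.
Option (3) clefts "last autumn" — that matches what the question asks about.
So the congruent reply is (3).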